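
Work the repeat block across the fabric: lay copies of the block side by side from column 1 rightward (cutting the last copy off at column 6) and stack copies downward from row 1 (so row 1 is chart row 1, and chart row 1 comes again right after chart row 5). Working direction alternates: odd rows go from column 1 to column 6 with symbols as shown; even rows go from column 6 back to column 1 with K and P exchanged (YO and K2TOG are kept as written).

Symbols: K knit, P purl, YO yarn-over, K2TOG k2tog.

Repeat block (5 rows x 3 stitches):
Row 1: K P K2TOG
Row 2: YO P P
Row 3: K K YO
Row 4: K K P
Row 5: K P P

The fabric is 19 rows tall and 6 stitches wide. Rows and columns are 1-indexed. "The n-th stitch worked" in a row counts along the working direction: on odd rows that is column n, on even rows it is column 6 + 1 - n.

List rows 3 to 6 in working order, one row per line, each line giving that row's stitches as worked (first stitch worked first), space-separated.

Result:
K K YO K K YO
K P P K P P
K P P K P P
K2TOG K P K2TOG K P

Derivation:
Row 3: chart row 3, RS - tile across columns 1-6 and work as-is.
Row 4: chart row 4, WS - tiled (columns 1-6): K K P K K P; work from column 6 back to 1 with K<->P swapped.
Row 5: chart row 5, RS - tile across columns 1-6 and work as-is.
Row 6: chart row 1, WS - tiled (columns 1-6): K P K2TOG K P K2TOG; work from column 6 back to 1 with K<->P swapped.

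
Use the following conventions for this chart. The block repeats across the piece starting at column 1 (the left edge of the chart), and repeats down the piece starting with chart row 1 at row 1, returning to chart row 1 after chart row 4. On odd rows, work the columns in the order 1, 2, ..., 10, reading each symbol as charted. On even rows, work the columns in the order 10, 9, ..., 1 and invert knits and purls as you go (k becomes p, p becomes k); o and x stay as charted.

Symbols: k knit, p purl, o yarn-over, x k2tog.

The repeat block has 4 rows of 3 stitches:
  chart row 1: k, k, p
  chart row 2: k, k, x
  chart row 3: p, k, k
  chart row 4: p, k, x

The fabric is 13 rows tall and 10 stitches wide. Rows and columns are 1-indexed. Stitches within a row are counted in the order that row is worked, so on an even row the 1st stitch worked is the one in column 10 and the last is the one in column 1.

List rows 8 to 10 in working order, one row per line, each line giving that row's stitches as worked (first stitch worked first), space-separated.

Row 8: chart row 4, WS - tiled (columns 1-10): p k x p k x p k x p; work from column 10 back to 1 with k<->p swapped.
Row 9: chart row 1, RS - tile across columns 1-10 and work as-is.
Row 10: chart row 2, WS - tiled (columns 1-10): k k x k k x k k x k; work from column 10 back to 1 with k<->p swapped.

Rows as worked:
k x p k x p k x p k
k k p k k p k k p k
p x p p x p p x p p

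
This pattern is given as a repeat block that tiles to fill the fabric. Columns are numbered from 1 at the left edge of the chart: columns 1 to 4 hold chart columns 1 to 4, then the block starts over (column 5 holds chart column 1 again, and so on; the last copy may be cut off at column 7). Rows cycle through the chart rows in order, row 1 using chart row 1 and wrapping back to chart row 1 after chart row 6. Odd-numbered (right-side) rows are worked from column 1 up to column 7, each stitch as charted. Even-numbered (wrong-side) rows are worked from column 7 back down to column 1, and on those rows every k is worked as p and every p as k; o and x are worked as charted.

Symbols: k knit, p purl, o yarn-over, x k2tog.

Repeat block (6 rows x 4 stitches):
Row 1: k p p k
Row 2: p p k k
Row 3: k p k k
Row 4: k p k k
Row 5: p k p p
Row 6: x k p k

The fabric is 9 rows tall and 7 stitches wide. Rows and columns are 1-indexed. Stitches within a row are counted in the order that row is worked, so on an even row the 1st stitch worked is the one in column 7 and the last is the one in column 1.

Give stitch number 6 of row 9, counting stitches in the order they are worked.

For row 9: chart row = ((9-1) mod 6) + 1 = 3; this is a RS (odd) row.
Chart row 3 tiled across columns 1-7: k p k k k p k
RS row: no reversal, no swap; stitch n worked = column n.
The 6th stitch worked is p.

Result:
p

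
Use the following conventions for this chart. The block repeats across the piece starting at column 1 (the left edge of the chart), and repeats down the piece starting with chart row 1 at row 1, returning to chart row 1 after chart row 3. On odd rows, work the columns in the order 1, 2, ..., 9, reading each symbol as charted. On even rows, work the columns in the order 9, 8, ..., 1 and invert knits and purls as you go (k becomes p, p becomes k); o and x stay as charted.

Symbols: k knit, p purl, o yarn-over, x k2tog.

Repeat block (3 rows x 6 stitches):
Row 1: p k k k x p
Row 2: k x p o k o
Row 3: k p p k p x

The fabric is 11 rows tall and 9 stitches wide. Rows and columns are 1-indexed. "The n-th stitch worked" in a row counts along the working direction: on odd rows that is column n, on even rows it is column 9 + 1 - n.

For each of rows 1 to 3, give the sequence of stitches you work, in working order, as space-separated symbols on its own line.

Result:
p k k k x p p k k
k x p o p o k x p
k p p k p x k p p

Derivation:
Row 1: chart row 1, RS - tile across columns 1-9 and work as-is.
Row 2: chart row 2, WS - tiled (columns 1-9): k x p o k o k x p; work from column 9 back to 1 with k<->p swapped.
Row 3: chart row 3, RS - tile across columns 1-9 and work as-is.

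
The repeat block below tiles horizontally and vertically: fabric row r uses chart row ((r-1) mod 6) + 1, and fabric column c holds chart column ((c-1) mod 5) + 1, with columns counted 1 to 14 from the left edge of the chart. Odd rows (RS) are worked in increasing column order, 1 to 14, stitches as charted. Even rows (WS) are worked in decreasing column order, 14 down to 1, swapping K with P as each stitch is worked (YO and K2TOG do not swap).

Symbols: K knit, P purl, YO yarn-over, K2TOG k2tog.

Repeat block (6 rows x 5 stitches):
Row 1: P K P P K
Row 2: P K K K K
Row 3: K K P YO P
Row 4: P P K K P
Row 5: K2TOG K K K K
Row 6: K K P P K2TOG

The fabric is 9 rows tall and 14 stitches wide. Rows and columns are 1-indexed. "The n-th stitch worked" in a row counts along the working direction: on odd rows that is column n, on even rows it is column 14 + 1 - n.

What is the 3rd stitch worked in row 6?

Row 6 uses chart row ((6-1) mod 6)+1 = 6. Row 6 is even, so WS.
Chart row 6 tiled across columns 1-14: K K P P K2TOG K K P P K2TOG K K P P
WS row: flip the tiled sequence (start at column 14) and apply K<->P; YO and K2TOG stay.
Row 6 as worked: K K P P K2TOG K K P P K2TOG K K P P
Counting 3 along the worked row gives P.

Stitch:
P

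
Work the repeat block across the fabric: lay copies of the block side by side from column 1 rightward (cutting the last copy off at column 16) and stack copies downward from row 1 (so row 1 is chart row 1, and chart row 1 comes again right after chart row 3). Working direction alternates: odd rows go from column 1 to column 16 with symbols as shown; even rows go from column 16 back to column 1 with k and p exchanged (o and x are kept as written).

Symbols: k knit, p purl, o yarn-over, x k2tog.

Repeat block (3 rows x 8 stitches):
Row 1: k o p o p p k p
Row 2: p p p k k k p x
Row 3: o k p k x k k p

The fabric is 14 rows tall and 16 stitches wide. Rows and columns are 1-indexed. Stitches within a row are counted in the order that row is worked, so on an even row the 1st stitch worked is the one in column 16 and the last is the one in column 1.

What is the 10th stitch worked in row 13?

Row 13 uses chart row ((13-1) mod 3)+1 = 1. Row 13 is odd, so RS.
Chart row 1 tiled across columns 1-16: k o p o p p k p k o p o p p k p
RS row: no reversal, no swap; stitch n worked = column n.
Stitch 10 in working order -> o

Stitch:
o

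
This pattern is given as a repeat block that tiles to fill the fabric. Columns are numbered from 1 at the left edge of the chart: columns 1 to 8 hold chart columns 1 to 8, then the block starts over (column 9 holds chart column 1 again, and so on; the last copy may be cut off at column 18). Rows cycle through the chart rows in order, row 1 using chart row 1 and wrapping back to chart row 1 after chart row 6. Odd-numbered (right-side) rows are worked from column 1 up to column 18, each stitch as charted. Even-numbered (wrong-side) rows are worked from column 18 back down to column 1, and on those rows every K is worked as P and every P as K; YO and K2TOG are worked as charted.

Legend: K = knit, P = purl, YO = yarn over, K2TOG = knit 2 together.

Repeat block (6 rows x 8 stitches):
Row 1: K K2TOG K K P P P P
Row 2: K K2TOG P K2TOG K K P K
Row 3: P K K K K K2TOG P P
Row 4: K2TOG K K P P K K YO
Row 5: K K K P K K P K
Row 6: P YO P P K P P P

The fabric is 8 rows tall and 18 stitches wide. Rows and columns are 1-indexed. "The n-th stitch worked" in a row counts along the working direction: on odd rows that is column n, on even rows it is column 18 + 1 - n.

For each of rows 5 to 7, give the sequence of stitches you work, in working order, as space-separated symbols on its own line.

== ROWS AS WORKED ==
K K K P K K P K K K K P K K P K K K
YO K K K K P K K YO K K K K P K K YO K
K K2TOG K K P P P P K K2TOG K K P P P P K K2TOG

Derivation:
Row 5: chart row 5, RS - tile across columns 1-18 and work as-is.
Row 6: chart row 6, WS - tiled (columns 1-18): P YO P P K P P P P YO P P K P P P P YO; work from column 18 back to 1 with K<->P swapped.
Row 7: chart row 1, RS - tile across columns 1-18 and work as-is.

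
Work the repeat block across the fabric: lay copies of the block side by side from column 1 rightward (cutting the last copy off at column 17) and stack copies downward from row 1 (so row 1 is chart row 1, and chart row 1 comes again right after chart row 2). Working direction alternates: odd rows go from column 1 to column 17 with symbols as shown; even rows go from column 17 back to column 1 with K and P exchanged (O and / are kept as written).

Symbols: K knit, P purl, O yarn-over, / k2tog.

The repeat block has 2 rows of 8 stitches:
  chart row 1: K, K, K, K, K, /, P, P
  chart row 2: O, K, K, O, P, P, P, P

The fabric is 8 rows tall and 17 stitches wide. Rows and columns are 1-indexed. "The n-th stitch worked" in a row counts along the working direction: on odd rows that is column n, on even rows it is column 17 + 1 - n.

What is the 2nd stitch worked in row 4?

== STITCH ==
K

Derivation:
Row 4: (4-1) mod 2 = 1, so use chart row 2. Even row -> WS.
Chart row 2 tiled across columns 1-17: O K K O P P P P O K K O P P P P O
WS: work from column 17 back to column 1 (reverse the tiled row), swapping K<->P (O and / unchanged).
Row 4 as worked: O K K K K O P P O K K K K O P P O
Counting 2 along the worked row gives K.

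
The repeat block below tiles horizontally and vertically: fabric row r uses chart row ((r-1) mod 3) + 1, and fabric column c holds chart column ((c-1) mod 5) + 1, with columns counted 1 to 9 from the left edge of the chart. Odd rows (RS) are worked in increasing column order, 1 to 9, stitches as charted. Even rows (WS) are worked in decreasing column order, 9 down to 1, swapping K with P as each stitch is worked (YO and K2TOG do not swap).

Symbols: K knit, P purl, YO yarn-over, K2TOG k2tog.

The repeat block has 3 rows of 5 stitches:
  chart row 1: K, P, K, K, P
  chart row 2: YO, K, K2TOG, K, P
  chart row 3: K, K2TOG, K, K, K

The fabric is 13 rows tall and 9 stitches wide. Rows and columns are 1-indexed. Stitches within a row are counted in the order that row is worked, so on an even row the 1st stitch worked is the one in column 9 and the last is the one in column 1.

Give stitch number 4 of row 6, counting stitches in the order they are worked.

Row 6 uses chart row ((6-1) mod 3)+1 = 3. Row 6 is even, so WS.
Chart row 3 tiled across columns 1-9: K K2TOG K K K K K2TOG K K
WS: work from column 9 back to column 1 (reverse the tiled row), swapping K<->P (YO and K2TOG unchanged).
Row 6 as worked: P P K2TOG P P P P K2TOG P
The 4th stitch worked is P.

== STITCH ==
P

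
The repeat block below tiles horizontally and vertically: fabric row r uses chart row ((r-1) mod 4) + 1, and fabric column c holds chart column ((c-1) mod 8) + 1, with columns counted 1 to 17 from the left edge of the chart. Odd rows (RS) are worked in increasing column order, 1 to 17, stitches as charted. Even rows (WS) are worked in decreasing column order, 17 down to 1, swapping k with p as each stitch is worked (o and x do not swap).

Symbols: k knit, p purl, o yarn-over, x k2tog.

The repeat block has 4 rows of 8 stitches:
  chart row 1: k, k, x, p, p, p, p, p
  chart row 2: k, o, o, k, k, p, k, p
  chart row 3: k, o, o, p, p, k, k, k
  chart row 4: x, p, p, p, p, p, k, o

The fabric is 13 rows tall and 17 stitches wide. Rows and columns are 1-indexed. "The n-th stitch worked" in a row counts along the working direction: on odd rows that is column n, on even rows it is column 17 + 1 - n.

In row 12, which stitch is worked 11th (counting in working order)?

Result:
p

Derivation:
For row 12: chart row = ((12-1) mod 4) + 1 = 4; this is a WS (even) row.
Chart row 4 tiled across columns 1-17: x p p p p p k o x p p p p p k o x
Wrong side: read the tiled row from column 17 down to 1 and exchange k with p (leave o, x).
Row 12 as worked: x o p k k k k k x o p k k k k k x
Stitch 11 in working order -> p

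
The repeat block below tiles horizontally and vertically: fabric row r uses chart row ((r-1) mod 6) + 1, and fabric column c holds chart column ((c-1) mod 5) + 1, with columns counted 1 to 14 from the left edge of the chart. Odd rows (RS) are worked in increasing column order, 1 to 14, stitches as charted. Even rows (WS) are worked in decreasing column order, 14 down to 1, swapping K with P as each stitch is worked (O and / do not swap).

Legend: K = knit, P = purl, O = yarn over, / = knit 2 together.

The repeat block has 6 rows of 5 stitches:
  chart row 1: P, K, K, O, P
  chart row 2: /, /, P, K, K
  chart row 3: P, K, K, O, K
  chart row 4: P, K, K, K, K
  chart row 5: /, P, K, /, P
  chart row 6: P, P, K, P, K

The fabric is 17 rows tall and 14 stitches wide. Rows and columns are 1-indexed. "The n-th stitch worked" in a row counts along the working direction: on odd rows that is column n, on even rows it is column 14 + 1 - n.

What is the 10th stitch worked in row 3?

Row 3 uses chart row ((3-1) mod 6)+1 = 3. Row 3 is odd, so RS.
Chart row 3 tiled across columns 1-14: P K K O K P K K O K P K K O
RS row: no reversal, no swap; stitch n worked = column n.
The 10th stitch worked is K.

== STITCH ==
K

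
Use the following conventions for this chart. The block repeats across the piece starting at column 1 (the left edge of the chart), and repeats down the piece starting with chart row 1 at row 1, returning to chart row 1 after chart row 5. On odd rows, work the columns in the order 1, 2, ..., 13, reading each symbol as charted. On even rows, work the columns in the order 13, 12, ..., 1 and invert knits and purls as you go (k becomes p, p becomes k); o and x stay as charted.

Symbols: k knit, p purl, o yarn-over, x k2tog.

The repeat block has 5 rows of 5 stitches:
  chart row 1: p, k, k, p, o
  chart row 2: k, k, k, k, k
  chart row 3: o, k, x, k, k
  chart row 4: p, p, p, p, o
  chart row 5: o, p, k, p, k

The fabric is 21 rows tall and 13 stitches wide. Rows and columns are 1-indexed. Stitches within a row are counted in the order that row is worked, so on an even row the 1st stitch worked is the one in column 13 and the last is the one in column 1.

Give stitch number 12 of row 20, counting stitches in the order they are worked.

Stitch:
k

Derivation:
For row 20: chart row = ((20-1) mod 5) + 1 = 5; this is a WS (even) row.
Chart row 5 tiled across columns 1-13: o p k p k o p k p k o p k
WS: work from column 13 back to column 1 (reverse the tiled row), swapping k<->p (o and x unchanged).
Row 20 as worked: p k o p k p k o p k p k o
Stitch 12 in working order -> k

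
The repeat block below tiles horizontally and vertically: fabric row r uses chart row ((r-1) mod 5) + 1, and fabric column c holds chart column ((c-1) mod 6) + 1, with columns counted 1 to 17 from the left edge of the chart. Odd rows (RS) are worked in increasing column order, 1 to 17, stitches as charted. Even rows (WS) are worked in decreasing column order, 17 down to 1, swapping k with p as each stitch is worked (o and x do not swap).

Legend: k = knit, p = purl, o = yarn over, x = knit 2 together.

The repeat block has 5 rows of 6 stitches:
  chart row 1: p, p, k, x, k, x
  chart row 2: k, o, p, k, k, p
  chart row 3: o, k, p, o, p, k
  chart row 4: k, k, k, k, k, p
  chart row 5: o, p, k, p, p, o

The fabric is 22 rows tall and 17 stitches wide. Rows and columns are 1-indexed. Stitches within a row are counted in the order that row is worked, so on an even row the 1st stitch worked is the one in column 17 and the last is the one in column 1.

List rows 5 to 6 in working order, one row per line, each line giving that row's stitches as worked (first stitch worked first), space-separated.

Row 5: chart row 5, RS - tile across columns 1-17 and work as-is.
Row 6: chart row 1, WS - tiled (columns 1-17): p p k x k x p p k x k x p p k x k; work from column 17 back to 1 with k<->p swapped.

== ROWS AS WORKED ==
o p k p p o o p k p p o o p k p p
p x p k k x p x p k k x p x p k k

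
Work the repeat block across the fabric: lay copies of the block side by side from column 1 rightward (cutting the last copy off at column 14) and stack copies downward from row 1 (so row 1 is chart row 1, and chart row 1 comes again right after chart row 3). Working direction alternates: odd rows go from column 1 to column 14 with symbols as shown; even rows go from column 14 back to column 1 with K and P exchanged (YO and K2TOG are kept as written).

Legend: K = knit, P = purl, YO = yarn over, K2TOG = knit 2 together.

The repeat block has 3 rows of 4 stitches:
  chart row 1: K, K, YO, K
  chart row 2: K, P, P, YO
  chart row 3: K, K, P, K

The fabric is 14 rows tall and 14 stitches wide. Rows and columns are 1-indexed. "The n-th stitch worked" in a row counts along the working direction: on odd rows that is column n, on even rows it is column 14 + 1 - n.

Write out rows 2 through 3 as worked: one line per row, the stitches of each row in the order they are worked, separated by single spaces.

Rows as worked:
K P YO K K P YO K K P YO K K P
K K P K K K P K K K P K K K

Derivation:
Row 2: chart row 2, WS - tiled (columns 1-14): K P P YO K P P YO K P P YO K P; work from column 14 back to 1 with K<->P swapped.
Row 3: chart row 3, RS - tile across columns 1-14 and work as-is.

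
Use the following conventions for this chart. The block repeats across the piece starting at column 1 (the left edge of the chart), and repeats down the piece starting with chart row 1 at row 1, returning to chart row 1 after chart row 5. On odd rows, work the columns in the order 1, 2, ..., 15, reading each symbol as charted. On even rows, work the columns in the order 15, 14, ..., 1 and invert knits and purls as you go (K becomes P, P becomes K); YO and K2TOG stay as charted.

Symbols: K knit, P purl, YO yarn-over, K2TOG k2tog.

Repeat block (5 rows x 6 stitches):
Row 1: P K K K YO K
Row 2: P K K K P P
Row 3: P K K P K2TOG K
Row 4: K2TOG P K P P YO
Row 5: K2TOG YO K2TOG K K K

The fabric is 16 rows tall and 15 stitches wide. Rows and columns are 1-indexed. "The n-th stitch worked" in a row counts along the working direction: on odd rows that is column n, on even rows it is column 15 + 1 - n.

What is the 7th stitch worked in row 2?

Row 2 uses chart row ((2-1) mod 5)+1 = 2. Row 2 is even, so WS.
Chart row 2 tiled across columns 1-15: P K K K P P P K K K P P P K K
Wrong side: read the tiled row from column 15 down to 1 and exchange K with P (leave YO, K2TOG).
Row 2 as worked: P P K K K P P P K K K P P P K
Stitch 7 in working order -> P

Stitch:
P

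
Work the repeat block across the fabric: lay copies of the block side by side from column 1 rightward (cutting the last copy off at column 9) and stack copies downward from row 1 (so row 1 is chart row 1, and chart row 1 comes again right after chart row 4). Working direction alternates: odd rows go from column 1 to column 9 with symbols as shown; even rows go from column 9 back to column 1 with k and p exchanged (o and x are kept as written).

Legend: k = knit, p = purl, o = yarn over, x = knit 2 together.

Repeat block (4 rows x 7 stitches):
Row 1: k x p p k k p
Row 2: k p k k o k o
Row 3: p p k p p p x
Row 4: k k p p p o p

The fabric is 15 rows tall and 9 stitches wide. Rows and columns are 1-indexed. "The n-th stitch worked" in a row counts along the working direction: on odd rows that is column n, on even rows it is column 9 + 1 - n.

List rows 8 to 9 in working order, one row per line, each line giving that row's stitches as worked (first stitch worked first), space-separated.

Row 8: chart row 4, WS - tiled (columns 1-9): k k p p p o p k k; work from column 9 back to 1 with k<->p swapped.
Row 9: chart row 1, RS - tile across columns 1-9 and work as-is.

Rows as worked:
p p k o k k k p p
k x p p k k p k x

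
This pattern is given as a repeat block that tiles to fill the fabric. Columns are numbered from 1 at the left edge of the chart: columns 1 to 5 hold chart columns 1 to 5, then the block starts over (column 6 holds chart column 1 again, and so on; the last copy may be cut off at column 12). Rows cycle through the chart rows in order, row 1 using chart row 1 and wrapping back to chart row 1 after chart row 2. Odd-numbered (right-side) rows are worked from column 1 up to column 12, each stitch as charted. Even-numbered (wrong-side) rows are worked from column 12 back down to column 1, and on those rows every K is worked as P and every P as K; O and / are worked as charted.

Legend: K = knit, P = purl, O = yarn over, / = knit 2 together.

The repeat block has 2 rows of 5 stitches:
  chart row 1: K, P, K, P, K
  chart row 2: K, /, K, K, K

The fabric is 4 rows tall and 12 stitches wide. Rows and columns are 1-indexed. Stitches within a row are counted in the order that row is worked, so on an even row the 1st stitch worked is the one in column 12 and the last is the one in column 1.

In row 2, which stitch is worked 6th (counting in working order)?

Stitch:
/

Derivation:
Row 2 uses chart row ((2-1) mod 2)+1 = 2. Row 2 is even, so WS.
Chart row 2 tiled across columns 1-12: K / K K K K / K K K K /
WS: work from column 12 back to column 1 (reverse the tiled row), swapping K<->P (O and / unchanged).
Row 2 as worked: / P P P P / P P P P / P
The 6th stitch worked is /.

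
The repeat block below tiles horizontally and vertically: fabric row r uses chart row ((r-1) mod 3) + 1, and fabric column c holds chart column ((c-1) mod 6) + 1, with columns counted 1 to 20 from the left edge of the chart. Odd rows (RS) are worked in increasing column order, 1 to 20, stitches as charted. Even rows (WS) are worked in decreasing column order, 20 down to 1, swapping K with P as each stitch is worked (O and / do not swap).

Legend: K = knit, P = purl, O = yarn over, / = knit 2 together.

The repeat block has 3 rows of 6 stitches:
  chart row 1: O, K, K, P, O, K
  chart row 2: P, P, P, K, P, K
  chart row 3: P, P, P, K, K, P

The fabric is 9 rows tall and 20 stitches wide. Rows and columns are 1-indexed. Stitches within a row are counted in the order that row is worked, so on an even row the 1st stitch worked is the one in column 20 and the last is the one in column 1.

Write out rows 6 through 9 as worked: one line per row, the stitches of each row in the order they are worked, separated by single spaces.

Result:
K K K P P K K K K P P K K K K P P K K K
O K K P O K O K K P O K O K K P O K O K
K K P K P K K K P K P K K K P K P K K K
P P P K K P P P P K K P P P P K K P P P

Derivation:
Row 6: chart row 3, WS - tiled (columns 1-20): P P P K K P P P P K K P P P P K K P P P; work from column 20 back to 1 with K<->P swapped.
Row 7: chart row 1, RS - tile across columns 1-20 and work as-is.
Row 8: chart row 2, WS - tiled (columns 1-20): P P P K P K P P P K P K P P P K P K P P; work from column 20 back to 1 with K<->P swapped.
Row 9: chart row 3, RS - tile across columns 1-20 and work as-is.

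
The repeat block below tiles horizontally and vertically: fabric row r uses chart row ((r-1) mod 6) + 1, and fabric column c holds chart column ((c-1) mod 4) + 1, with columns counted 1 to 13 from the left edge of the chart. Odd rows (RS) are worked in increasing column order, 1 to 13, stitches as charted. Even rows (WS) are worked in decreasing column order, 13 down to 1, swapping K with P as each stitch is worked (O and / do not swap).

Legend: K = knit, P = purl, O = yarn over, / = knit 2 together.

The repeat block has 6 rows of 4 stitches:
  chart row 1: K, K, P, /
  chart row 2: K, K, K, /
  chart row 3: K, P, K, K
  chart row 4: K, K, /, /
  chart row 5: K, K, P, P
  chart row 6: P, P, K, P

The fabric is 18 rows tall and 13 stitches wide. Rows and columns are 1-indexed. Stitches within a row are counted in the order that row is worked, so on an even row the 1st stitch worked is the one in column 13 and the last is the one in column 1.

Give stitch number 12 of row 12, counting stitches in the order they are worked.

Stitch:
K

Derivation:
For row 12: chart row = ((12-1) mod 6) + 1 = 6; this is a WS (even) row.
Chart row 6 tiled across columns 1-13: P P K P P P K P P P K P P
Wrong side: read the tiled row from column 13 down to 1 and exchange K with P (leave O, /).
Row 12 as worked: K K P K K K P K K K P K K
The 12th stitch worked is K.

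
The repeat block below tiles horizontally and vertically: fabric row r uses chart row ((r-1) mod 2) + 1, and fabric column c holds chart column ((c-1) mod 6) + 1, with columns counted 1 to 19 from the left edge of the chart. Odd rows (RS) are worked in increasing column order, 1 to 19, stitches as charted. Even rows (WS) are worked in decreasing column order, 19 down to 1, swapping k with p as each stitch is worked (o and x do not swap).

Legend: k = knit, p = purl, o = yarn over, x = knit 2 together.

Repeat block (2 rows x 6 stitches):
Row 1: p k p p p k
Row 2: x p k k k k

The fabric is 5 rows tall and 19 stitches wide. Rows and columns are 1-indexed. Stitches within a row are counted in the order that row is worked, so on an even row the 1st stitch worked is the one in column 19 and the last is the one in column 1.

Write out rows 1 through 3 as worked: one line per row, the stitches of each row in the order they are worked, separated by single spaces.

Row 1: chart row 1, RS - tile across columns 1-19 and work as-is.
Row 2: chart row 2, WS - tiled (columns 1-19): x p k k k k x p k k k k x p k k k k x; work from column 19 back to 1 with k<->p swapped.
Row 3: chart row 1, RS - tile across columns 1-19 and work as-is.

Rows as worked:
p k p p p k p k p p p k p k p p p k p
x p p p p k x p p p p k x p p p p k x
p k p p p k p k p p p k p k p p p k p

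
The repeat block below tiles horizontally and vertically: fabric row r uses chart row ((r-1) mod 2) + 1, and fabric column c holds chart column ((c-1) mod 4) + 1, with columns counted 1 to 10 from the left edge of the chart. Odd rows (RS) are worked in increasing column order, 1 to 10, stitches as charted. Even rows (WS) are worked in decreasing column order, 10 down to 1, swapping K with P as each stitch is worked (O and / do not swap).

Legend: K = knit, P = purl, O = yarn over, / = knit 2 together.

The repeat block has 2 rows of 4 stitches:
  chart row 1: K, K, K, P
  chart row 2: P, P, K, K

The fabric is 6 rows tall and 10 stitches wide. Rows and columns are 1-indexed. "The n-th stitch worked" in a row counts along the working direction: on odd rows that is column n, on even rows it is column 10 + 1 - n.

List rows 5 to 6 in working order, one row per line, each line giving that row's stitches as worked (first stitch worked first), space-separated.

== ROWS AS WORKED ==
K K K P K K K P K K
K K P P K K P P K K

Derivation:
Row 5: chart row 1, RS - tile across columns 1-10 and work as-is.
Row 6: chart row 2, WS - tiled (columns 1-10): P P K K P P K K P P; work from column 10 back to 1 with K<->P swapped.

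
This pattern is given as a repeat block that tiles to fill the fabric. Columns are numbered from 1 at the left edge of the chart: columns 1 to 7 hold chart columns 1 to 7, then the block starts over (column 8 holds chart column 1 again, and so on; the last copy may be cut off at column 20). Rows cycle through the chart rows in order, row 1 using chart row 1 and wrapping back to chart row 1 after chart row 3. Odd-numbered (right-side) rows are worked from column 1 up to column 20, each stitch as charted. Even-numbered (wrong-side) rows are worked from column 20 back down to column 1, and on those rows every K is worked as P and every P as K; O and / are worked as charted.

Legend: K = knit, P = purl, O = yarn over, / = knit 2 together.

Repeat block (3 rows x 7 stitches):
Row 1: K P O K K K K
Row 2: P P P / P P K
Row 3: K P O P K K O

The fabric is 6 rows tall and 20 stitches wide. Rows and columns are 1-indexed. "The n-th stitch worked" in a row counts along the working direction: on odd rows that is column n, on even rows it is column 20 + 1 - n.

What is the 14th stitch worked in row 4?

Result:
P

Derivation:
Row 4 uses chart row ((4-1) mod 3)+1 = 1. Row 4 is even, so WS.
Chart row 1 tiled across columns 1-20: K P O K K K K K P O K K K K K P O K K K
Wrong side: read the tiled row from column 20 down to 1 and exchange K with P (leave O, /).
Row 4 as worked: P P P O K P P P P P O K P P P P P O K P
Counting 14 along the worked row gives P.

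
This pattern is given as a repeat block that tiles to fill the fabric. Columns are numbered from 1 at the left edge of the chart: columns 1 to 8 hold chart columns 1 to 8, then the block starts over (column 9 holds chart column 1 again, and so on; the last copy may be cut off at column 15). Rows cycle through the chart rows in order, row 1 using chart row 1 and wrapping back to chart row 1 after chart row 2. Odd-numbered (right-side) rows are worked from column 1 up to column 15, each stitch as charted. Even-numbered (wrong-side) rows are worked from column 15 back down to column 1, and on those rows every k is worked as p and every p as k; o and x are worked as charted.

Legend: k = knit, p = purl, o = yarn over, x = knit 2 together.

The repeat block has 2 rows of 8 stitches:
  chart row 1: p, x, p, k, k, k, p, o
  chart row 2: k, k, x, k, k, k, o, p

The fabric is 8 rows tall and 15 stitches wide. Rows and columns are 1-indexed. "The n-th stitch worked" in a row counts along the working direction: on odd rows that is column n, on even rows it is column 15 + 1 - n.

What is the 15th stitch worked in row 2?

Row 2 uses chart row ((2-1) mod 2)+1 = 2. Row 2 is even, so WS.
Chart row 2 tiled across columns 1-15: k k x k k k o p k k x k k k o
WS: work from column 15 back to column 1 (reverse the tiled row), swapping k<->p (o and x unchanged).
Row 2 as worked: o p p p x p p k o p p p x p p
Counting 15 along the worked row gives p.

Stitch:
p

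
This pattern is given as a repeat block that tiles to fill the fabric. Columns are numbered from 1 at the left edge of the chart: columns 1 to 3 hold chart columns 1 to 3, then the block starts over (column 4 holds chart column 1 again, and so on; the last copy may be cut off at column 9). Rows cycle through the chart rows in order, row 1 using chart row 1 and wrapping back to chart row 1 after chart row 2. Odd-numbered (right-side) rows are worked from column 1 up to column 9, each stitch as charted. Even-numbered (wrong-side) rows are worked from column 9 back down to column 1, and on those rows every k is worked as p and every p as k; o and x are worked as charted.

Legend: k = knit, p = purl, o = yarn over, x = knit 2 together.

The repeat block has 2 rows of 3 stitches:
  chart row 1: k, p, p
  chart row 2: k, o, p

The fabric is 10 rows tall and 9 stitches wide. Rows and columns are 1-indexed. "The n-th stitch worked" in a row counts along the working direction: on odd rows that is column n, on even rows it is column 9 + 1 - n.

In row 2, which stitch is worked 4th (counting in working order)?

Row 2: (2-1) mod 2 = 1, so use chart row 2. Even row -> WS.
Chart row 2 tiled across columns 1-9: k o p k o p k o p
WS: work from column 9 back to column 1 (reverse the tiled row), swapping k<->p (o and x unchanged).
Row 2 as worked: k o p k o p k o p
The 4th stitch worked is k.

== STITCH ==
k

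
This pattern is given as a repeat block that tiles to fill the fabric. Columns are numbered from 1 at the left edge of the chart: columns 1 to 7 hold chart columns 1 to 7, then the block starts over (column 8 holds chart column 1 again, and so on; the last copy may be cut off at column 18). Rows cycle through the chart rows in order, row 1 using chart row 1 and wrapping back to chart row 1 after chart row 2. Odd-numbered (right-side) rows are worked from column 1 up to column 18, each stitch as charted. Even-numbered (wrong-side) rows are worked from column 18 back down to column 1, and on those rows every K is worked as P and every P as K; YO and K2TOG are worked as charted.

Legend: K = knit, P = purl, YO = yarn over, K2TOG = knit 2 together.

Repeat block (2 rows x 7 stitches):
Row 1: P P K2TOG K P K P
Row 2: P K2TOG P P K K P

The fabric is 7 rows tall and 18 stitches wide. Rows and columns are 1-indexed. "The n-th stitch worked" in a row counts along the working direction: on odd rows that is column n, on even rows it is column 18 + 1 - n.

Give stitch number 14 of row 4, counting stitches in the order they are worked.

Row 4: (4-1) mod 2 = 1, so use chart row 2. Even row -> WS.
Chart row 2 tiled across columns 1-18: P K2TOG P P K K P P K2TOG P P K K P P K2TOG P P
Wrong side: read the tiled row from column 18 down to 1 and exchange K with P (leave YO, K2TOG).
Row 4 as worked: K K K2TOG K K P P K K K2TOG K K P P K K K2TOG K
Counting 14 along the worked row gives P.

== STITCH ==
P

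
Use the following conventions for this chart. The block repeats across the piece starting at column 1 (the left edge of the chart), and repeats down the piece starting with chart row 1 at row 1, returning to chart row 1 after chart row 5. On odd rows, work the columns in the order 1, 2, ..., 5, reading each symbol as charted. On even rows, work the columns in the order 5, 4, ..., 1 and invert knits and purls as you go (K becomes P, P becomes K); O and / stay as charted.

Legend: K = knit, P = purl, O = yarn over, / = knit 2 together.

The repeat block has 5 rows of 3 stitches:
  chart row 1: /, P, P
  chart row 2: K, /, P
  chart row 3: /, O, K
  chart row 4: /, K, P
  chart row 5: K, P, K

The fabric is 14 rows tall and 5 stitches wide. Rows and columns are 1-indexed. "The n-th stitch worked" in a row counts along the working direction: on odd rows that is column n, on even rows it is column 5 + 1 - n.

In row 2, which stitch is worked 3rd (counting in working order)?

Result:
K

Derivation:
For row 2: chart row = ((2-1) mod 5) + 1 = 2; this is a WS (even) row.
Chart row 2 tiled across columns 1-5: K / P K /
WS row: flip the tiled sequence (start at column 5) and apply K<->P; O and / stay.
Row 2 as worked: / P K / P
Stitch 3 in working order -> K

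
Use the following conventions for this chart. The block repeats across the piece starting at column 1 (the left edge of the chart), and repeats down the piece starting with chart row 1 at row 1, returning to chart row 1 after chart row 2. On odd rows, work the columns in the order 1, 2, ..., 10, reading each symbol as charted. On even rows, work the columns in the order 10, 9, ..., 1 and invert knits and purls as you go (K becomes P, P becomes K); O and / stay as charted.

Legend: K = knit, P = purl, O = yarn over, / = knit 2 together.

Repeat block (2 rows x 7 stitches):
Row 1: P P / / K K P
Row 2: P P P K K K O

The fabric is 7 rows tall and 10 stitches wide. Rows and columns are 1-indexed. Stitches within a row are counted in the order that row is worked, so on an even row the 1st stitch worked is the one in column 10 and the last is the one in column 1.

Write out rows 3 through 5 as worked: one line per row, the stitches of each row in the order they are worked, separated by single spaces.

Row 3: chart row 1, RS - tile across columns 1-10 and work as-is.
Row 4: chart row 2, WS - tiled (columns 1-10): P P P K K K O P P P; work from column 10 back to 1 with K<->P swapped.
Row 5: chart row 1, RS - tile across columns 1-10 and work as-is.

Rows as worked:
P P / / K K P P P /
K K K O P P P K K K
P P / / K K P P P /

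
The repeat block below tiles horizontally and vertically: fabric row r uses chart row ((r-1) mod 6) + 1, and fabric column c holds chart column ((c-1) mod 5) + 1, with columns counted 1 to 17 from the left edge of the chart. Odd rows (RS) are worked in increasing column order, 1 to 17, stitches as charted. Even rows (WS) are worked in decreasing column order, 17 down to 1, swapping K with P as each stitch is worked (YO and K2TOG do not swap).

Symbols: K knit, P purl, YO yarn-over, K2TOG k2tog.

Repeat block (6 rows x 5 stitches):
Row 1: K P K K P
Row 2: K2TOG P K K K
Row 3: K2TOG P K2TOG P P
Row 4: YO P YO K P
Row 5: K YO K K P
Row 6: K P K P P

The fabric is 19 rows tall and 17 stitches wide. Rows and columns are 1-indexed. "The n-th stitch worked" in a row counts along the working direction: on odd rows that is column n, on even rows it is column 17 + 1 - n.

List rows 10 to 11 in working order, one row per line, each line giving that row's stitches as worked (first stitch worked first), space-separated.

Row 10: chart row 4, WS - tiled (columns 1-17): YO P YO K P YO P YO K P YO P YO K P YO P; work from column 17 back to 1 with K<->P swapped.
Row 11: chart row 5, RS - tile across columns 1-17 and work as-is.

Rows as worked:
K YO K P YO K YO K P YO K YO K P YO K YO
K YO K K P K YO K K P K YO K K P K YO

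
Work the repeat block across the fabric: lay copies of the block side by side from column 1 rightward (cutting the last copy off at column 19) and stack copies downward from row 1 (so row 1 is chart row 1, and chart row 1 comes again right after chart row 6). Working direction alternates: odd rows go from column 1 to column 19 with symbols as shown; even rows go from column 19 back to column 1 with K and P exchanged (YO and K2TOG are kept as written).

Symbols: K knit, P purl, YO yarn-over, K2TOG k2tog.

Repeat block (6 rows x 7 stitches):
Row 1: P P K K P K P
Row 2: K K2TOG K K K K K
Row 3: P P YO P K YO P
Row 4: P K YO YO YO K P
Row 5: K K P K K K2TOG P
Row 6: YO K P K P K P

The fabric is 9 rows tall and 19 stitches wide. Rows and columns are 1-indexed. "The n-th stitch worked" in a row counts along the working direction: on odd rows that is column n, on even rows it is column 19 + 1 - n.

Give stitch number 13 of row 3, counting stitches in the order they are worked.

Row 3: (3-1) mod 6 = 2, so use chart row 3. Odd row -> RS.
Chart row 3 tiled across columns 1-19: P P YO P K YO P P P YO P K YO P P P YO P K
RS: work column 1 to column 19, symbols as charted — the tiled row is the row as worked.
Stitch 13 in working order -> YO

== STITCH ==
YO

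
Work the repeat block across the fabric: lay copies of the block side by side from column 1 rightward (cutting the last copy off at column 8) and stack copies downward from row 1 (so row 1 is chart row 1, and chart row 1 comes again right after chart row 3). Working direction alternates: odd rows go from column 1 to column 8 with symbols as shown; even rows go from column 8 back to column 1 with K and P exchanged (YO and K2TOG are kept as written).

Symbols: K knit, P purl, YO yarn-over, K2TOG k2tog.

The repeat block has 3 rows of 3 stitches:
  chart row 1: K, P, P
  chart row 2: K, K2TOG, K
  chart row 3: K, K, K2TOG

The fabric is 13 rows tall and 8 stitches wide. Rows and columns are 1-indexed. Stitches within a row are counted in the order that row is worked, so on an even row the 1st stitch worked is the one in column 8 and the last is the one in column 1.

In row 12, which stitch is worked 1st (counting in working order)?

Result:
P

Derivation:
Row 12 uses chart row ((12-1) mod 3)+1 = 3. Row 12 is even, so WS.
Chart row 3 tiled across columns 1-8: K K K2TOG K K K2TOG K K
WS: work from column 8 back to column 1 (reverse the tiled row), swapping K<->P (YO and K2TOG unchanged).
Row 12 as worked: P P K2TOG P P K2TOG P P
Counting 1 along the worked row gives P.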